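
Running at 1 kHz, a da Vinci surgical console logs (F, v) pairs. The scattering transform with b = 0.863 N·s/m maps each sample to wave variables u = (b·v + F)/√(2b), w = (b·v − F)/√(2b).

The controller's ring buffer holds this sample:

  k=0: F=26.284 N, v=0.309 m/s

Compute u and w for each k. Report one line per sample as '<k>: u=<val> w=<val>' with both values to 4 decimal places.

k=0: b·v=0.863×0.309=0.2667; √(2b)=1.3138; u=(0.2667+26.284)/1.3138=20.2095, w=(0.2667−26.284)/1.3138=-19.8035

0: u=20.2095 w=-19.8035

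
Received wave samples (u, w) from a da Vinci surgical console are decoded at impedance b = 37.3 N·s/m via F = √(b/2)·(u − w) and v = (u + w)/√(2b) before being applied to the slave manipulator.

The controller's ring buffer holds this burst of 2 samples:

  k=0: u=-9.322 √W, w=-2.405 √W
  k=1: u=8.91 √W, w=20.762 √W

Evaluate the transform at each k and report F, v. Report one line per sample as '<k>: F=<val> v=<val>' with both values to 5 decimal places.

k=0: u−w=-6.91700, u+w=-11.72700; √(b/2)=4.31856, √(2b)=8.63713; F=4.31856×(-6.917)=-29.87151, v=-11.72700/8.63713=-1.35774
k=1: u−w=-11.85200, u+w=29.67200; √(b/2)=4.31856, √(2b)=8.63713; F=4.31856×(-11.852)=-51.18363, v=29.67200/8.63713=3.43540

0: F=-29.87151 v=-1.35774
1: F=-51.18363 v=3.43540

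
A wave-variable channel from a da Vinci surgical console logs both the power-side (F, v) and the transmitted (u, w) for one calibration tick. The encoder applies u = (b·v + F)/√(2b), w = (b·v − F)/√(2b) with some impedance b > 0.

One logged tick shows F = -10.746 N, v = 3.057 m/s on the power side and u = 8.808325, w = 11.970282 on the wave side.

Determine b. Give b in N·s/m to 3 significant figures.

b = 23.1 N·s/m

u + w = 20.778607;  u + w = √(2b)·v, so √(2b) = 20.778607/3.057 = 6.797058.
b = (√(2b))²/2 = 46.200001/2 = 23.100000.
(Check via u − w = 2F/√(2b): u − w = -3.161957, 2F/√(2b) = -3.161956.)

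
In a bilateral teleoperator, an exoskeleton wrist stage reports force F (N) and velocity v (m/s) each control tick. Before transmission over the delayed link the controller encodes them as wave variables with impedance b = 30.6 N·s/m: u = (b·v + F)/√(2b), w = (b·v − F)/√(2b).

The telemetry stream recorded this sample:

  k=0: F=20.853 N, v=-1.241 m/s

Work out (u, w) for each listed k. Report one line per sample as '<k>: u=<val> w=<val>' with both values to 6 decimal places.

0: u=-2.188611 w=-7.519785

k=0: b·v=30.6×(-1.241)=-37.974600; √(2b)=7.823043; u=(-37.974600+20.853)/7.823043=-2.188611, w=(-37.974600−20.853)/7.823043=-7.519785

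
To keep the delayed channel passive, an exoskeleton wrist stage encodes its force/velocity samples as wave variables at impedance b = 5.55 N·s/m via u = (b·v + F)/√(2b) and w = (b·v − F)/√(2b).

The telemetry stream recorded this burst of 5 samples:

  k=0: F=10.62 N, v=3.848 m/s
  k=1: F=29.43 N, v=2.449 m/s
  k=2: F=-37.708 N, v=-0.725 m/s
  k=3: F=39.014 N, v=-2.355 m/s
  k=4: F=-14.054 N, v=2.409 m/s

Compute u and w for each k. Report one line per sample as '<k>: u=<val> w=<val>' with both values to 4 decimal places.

0: u=9.5977 w=3.2225
1: u=12.9130 w=-4.7538
2: u=-12.5258 w=10.1103
3: u=7.7870 w=-15.6331
4: u=-0.2053 w=8.2313

k=0: b·v=5.55×3.848=21.3564; √(2b)=3.3317; u=(21.3564+10.62)/3.3317=9.5977, w=(21.3564−10.62)/3.3317=3.2225
k=1: b·v=5.55×2.449=13.5919; √(2b)=3.3317; u=(13.5919+29.43)/3.3317=12.9130, w=(13.5919−29.43)/3.3317=-4.7538
k=2: b·v=5.55×(-0.725)=-4.0237; √(2b)=3.3317; u=(-4.0237+(-37.708))/3.3317=-12.5258, w=(-4.0237−(-37.708))/3.3317=10.1103
k=3: b·v=5.55×(-2.355)=-13.0702; √(2b)=3.3317; u=(-13.0702+39.014)/3.3317=7.7870, w=(-13.0702−39.014)/3.3317=-15.6331
k=4: b·v=5.55×2.409=13.3699; √(2b)=3.3317; u=(13.3699+(-14.054))/3.3317=-0.2053, w=(13.3699−(-14.054))/3.3317=8.2313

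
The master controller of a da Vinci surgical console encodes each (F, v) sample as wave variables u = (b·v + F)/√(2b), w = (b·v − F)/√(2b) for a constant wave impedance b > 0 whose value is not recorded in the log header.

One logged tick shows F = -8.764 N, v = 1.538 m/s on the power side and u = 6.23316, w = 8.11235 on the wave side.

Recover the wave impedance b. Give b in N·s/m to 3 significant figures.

u + w = 14.34551;  u + w = √(2b)·v, so √(2b) = 14.34551/1.538 = 9.32738.
b = (√(2b))²/2 = 87.00001/2 = 43.50001.
(Check via u − w = 2F/√(2b): u − w = -1.87919, 2F/√(2b) = -1.87920.)

b = 43.5 N·s/m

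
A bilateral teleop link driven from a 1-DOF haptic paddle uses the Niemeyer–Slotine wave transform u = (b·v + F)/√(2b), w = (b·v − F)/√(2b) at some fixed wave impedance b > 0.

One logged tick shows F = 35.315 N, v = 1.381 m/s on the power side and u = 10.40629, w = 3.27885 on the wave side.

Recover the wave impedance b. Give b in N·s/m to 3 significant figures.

u + w = 13.68514;  u + w = √(2b)·v, so √(2b) = 13.68514/1.381 = 9.90959.
b = (√(2b))²/2 = 98.19992/2 = 49.09996.
(Check via u − w = 2F/√(2b): u − w = 7.12744, 2F/√(2b) = 7.12744.)

b = 49.1 N·s/m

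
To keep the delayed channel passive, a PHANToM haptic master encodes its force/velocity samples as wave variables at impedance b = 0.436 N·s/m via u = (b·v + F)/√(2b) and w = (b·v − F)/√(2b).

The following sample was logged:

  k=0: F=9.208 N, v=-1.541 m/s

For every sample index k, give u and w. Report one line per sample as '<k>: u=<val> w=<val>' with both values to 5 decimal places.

0: u=9.14118 w=-10.58018

k=0: b·v=0.436×(-1.541)=-0.67188; √(2b)=0.93381; u=(-0.67188+9.208)/0.93381=9.14118, w=(-0.67188−9.208)/0.93381=-10.58018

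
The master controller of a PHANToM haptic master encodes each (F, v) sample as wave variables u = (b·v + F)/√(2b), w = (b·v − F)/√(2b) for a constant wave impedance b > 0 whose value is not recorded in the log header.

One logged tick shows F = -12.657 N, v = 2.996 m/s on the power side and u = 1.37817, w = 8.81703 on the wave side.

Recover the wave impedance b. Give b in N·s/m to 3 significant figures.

u + w = 10.1952;  u + w = √(2b)·v, so √(2b) = 10.1952/2.996 = 3.4029.
b = (√(2b))²/2 = 11.5800/2 = 5.7900.
(Check via u − w = 2F/√(2b): u − w = -7.4389, 2F/√(2b) = -7.4389.)

b = 5.79 N·s/m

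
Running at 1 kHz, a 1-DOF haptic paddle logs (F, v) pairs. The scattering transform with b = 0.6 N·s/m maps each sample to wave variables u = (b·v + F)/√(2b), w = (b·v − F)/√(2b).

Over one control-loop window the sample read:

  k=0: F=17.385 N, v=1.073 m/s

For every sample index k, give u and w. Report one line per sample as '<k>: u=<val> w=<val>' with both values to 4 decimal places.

k=0: b·v=0.6×1.073=0.6438; √(2b)=1.0954; u=(0.6438+17.385)/1.0954=16.4580, w=(0.6438−17.385)/1.0954=-15.2826

0: u=16.4580 w=-15.2826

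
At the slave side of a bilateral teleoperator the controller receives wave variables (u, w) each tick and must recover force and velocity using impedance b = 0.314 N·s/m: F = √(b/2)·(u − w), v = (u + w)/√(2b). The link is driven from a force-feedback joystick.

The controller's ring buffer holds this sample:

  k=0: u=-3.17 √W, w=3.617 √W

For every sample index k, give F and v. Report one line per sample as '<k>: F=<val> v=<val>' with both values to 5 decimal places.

k=0: u−w=-6.78700, u+w=0.44700; √(b/2)=0.39623, √(2b)=0.79246; F=0.39623×(-6.787)=-2.68923, v=0.44700/0.79246=0.56406

0: F=-2.68923 v=0.56406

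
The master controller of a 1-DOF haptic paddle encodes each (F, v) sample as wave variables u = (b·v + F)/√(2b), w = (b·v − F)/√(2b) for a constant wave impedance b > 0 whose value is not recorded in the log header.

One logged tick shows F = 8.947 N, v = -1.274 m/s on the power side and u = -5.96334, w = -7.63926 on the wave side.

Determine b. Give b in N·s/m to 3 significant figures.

b = 57 N·s/m

u + w = -13.60260;  u + w = √(2b)·v, so √(2b) = -13.60260/(-1.274) = 10.67708.
b = (√(2b))²/2 = 114.00004/2 = 57.00002.
(Check via u − w = 2F/√(2b): u − w = 1.67592, 2F/√(2b) = 1.67593.)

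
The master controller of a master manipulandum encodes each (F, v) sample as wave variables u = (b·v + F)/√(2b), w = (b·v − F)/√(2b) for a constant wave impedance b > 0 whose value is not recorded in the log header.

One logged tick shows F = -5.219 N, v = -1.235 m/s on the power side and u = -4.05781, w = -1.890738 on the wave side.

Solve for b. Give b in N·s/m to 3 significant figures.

b = 11.6 N·s/m

u + w = -5.948548;  u + w = √(2b)·v, so √(2b) = -5.948548/(-1.235) = 4.816638.
b = (√(2b))²/2 = 23.200002/2 = 11.600001.
(Check via u − w = 2F/√(2b): u − w = -2.167072, 2F/√(2b) = -2.167072.)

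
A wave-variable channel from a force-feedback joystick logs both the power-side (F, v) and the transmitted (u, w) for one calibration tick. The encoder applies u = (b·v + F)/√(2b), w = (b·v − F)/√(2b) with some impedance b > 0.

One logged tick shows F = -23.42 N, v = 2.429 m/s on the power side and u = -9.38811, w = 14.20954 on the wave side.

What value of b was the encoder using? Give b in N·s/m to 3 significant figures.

b = 1.97 N·s/m

u + w = 4.8214;  u + w = √(2b)·v, so √(2b) = 4.8214/2.429 = 1.9849.
b = (√(2b))²/2 = 3.9400/2 = 1.9700.
(Check via u − w = 2F/√(2b): u − w = -23.5977, 2F/√(2b) = -23.5976.)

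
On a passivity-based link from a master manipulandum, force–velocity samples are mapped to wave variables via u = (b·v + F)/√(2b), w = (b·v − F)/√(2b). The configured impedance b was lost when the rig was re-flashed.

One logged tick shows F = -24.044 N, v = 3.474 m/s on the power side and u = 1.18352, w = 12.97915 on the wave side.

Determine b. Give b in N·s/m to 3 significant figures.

u + w = 14.1627;  u + w = √(2b)·v, so √(2b) = 14.1627/3.474 = 4.0768.
b = (√(2b))²/2 = 16.6200/2 = 8.3100.
(Check via u − w = 2F/√(2b): u − w = -11.7956, 2F/√(2b) = -11.7956.)

b = 8.31 N·s/m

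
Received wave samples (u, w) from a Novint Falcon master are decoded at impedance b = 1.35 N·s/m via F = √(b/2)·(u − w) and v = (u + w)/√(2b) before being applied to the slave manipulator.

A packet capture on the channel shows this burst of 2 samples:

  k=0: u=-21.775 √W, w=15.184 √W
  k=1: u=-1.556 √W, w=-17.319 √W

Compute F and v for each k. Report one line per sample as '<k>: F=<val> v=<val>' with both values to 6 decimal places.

0: F=-30.364917 v=-4.011155
1: F=12.950626 v=-11.486959

k=0: u−w=-36.959000, u+w=-6.591000; √(b/2)=0.821584, √(2b)=1.643168; F=0.821584×(-36.959)=-30.364917, v=-6.591000/1.643168=-4.011155
k=1: u−w=15.763000, u+w=-18.875000; √(b/2)=0.821584, √(2b)=1.643168; F=0.821584×15.763=12.950626, v=-18.875000/1.643168=-11.486959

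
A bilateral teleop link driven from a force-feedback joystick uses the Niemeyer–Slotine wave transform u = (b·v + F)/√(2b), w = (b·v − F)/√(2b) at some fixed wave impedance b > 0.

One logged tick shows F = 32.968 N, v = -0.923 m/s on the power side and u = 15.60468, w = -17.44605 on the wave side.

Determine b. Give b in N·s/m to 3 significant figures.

u + w = -1.8414;  u + w = √(2b)·v, so √(2b) = -1.8414/(-0.923) = 1.9950.
b = (√(2b))²/2 = 3.9800/2 = 1.9900.
(Check via u − w = 2F/√(2b): u − w = 33.0507, 2F/√(2b) = 33.0509.)

b = 1.99 N·s/m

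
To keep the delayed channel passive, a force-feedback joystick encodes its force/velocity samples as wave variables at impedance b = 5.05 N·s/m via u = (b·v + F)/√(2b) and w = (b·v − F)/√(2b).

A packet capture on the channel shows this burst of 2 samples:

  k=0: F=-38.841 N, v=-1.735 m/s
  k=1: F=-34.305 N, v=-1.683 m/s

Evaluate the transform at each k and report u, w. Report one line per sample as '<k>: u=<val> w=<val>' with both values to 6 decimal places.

k=0: b·v=5.05×(-1.735)=-8.761750; √(2b)=3.178050; u=(-8.761750+(-38.841))/3.178050=-14.978605, w=(-8.761750−(-38.841))/3.178050=9.464688
k=1: b·v=5.05×(-1.683)=-8.499150; √(2b)=3.178050; u=(-8.499150+(-34.305))/3.178050=-13.468685, w=(-8.499150−(-34.305))/3.178050=8.120027

0: u=-14.978605 w=9.464688
1: u=-13.468685 w=8.120027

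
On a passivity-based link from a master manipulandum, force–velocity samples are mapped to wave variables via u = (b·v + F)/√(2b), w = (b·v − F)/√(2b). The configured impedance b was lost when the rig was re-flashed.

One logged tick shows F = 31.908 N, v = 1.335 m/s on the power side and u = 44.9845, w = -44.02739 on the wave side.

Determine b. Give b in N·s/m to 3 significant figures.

b = 0.257 N·s/m

u + w = 0.9571;  u + w = √(2b)·v, so √(2b) = 0.9571/1.335 = 0.7169.
b = (√(2b))²/2 = 0.5140/2 = 0.2570.
(Check via u − w = 2F/√(2b): u − w = 89.0119, 2F/√(2b) = 89.0121.)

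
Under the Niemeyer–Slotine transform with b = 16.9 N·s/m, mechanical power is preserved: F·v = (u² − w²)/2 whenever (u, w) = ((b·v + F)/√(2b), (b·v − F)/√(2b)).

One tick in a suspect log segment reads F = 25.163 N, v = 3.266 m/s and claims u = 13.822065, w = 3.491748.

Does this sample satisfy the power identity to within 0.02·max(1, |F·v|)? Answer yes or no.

no

F·v = 25.163×3.266 = 82.182358 W.
(u² − w²)/2 = (191.049481 − 12.192304)/2 = 89.428588 W.
|Δ| = 7.246230;  2% of max(1, |F·v|) = 1.643647.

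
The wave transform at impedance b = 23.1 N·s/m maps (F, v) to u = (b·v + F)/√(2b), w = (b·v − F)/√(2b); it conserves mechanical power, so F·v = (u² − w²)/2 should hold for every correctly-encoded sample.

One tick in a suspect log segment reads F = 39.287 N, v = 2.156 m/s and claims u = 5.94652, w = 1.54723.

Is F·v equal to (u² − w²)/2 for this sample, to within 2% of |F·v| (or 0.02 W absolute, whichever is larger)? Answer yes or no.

no

F·v = 39.287×2.156 = 84.7028 W.
(u² − w²)/2 = (35.3611 − 2.3939)/2 = 16.4836 W.
|Δ| = 68.2192;  2% of max(1, |F·v|) = 1.6941.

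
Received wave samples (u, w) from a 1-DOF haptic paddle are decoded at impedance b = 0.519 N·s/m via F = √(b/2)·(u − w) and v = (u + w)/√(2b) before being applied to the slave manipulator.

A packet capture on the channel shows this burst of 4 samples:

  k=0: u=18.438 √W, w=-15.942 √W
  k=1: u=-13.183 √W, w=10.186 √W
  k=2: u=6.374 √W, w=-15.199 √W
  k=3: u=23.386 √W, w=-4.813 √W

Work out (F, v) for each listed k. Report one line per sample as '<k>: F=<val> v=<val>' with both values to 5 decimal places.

0: F=17.51356 v=2.44989
1: F=-11.90444 v=-2.94163
2: F=10.98953 v=-8.66196
3: F=14.36489 v=18.22986

k=0: u−w=34.38000, u+w=2.49600; √(b/2)=0.50941, √(2b)=1.01882; F=0.50941×34.38=17.51356, v=2.49600/1.01882=2.44989
k=1: u−w=-23.36900, u+w=-2.99700; √(b/2)=0.50941, √(2b)=1.01882; F=0.50941×(-23.369)=-11.90444, v=-2.99700/1.01882=-2.94163
k=2: u−w=21.57300, u+w=-8.82500; √(b/2)=0.50941, √(2b)=1.01882; F=0.50941×21.573=10.98953, v=-8.82500/1.01882=-8.66196
k=3: u−w=28.19900, u+w=18.57300; √(b/2)=0.50941, √(2b)=1.01882; F=0.50941×28.199=14.36489, v=18.57300/1.01882=18.22986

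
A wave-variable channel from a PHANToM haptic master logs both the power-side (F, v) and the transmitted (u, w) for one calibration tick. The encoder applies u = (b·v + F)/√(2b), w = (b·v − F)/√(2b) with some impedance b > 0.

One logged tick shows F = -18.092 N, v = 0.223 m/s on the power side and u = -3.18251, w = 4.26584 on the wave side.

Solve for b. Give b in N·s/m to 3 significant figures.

u + w = 1.0833;  u + w = √(2b)·v, so √(2b) = 1.0833/0.223 = 4.8580.
b = (√(2b))²/2 = 23.6000/2 = 11.8000.
(Check via u − w = 2F/√(2b): u − w = -7.4483, 2F/√(2b) = -7.4484.)

b = 11.8 N·s/m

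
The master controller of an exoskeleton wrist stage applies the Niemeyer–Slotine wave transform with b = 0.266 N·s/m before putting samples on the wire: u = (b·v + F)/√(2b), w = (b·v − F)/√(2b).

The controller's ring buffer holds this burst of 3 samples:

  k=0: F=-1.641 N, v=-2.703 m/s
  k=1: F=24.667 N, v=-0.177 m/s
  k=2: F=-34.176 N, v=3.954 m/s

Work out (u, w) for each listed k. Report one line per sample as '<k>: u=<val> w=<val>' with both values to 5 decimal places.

k=0: b·v=0.266×(-2.703)=-0.71900; √(2b)=0.72938; u=(-0.71900+(-1.641))/0.72938=-3.23561, w=(-0.71900−(-1.641))/0.72938=1.26408
k=1: b·v=0.266×(-0.177)=-0.04708; √(2b)=0.72938; u=(-0.04708+24.667)/0.72938=33.75443, w=(-0.04708−24.667)/0.72938=-33.88353
k=2: b·v=0.266×3.954=1.05176; √(2b)=0.72938; u=(1.05176+(-34.176))/0.72938=-45.41403, w=(1.05176−(-34.176))/0.72938=48.29801

0: u=-3.23561 w=1.26408
1: u=33.75443 w=-33.88353
2: u=-45.41403 w=48.29801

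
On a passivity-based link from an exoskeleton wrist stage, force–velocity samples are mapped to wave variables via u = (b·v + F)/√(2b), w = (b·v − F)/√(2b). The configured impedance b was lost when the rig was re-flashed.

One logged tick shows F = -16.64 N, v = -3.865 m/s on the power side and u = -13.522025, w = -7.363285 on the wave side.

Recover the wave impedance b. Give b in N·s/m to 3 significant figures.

u + w = -20.885310;  u + w = √(2b)·v, so √(2b) = -20.885310/(-3.865) = 5.403702.
b = (√(2b))²/2 = 29.200000/2 = 14.600000.
(Check via u − w = 2F/√(2b): u − w = -6.158740, 2F/√(2b) = -6.158740.)

b = 14.6 N·s/m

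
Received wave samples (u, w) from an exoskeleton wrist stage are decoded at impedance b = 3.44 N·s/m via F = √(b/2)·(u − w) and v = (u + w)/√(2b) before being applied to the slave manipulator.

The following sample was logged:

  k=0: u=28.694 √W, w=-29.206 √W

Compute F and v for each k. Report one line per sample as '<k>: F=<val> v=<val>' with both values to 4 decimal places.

k=0: u−w=57.9000, u+w=-0.5120; √(b/2)=1.3115, √(2b)=2.6230; F=1.3115×57.9=75.9351, v=-0.5120/2.6230=-0.1952

0: F=75.9351 v=-0.1952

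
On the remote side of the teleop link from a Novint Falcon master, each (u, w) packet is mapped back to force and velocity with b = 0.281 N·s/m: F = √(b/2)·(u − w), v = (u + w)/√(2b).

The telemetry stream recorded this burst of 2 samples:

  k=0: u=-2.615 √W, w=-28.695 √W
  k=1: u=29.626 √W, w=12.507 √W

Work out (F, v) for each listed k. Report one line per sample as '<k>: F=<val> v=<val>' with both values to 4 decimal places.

k=0: u−w=26.0800, u+w=-31.3100; √(b/2)=0.3748, √(2b)=0.7497; F=0.3748×26.08=9.7757, v=-31.3100/0.7497=-41.7652
k=1: u−w=17.1190, u+w=42.1330; √(b/2)=0.3748, √(2b)=0.7497; F=0.3748×17.119=6.4168, v=42.1330/0.7497=56.2023

0: F=9.7757 v=-41.7652
1: F=6.4168 v=56.2023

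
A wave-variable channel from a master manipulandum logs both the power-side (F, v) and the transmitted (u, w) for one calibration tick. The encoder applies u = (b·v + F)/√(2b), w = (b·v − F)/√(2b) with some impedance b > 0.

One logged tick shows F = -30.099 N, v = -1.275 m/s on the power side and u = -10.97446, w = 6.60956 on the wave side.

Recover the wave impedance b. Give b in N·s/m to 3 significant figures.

b = 5.86 N·s/m

u + w = -4.3649;  u + w = √(2b)·v, so √(2b) = -4.3649/(-1.275) = 3.4235.
b = (√(2b))²/2 = 11.7200/2 = 5.8600.
(Check via u − w = 2F/√(2b): u − w = -17.5840, 2F/√(2b) = -17.5840.)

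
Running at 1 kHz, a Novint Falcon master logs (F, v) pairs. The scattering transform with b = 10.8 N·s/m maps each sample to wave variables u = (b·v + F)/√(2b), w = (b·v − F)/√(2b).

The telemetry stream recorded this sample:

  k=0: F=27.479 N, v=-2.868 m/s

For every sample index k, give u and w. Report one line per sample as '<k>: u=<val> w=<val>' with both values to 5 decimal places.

0: u=-0.75209 w=-12.57717

k=0: b·v=10.8×(-2.868)=-30.97440; √(2b)=4.64758; u=(-30.97440+27.479)/4.64758=-0.75209, w=(-30.97440−27.479)/4.64758=-12.57717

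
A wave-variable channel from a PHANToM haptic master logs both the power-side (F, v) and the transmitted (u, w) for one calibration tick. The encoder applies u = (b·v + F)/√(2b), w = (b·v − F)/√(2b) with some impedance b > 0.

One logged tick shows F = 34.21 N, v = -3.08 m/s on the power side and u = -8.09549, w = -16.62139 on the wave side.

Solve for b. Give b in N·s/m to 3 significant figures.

b = 32.2 N·s/m

u + w = -24.71688;  u + w = √(2b)·v, so √(2b) = -24.71688/(-3.08) = 8.02496.
b = (√(2b))²/2 = 64.40000/2 = 32.20000.
(Check via u − w = 2F/√(2b): u − w = 8.52590, 2F/√(2b) = 8.52590.)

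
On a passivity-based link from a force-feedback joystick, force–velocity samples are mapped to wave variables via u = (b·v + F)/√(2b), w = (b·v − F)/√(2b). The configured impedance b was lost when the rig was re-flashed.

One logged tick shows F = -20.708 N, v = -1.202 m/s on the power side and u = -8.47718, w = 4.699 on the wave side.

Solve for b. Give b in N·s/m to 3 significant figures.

b = 4.94 N·s/m

u + w = -3.7782;  u + w = √(2b)·v, so √(2b) = -3.7782/(-1.202) = 3.1432.
b = (√(2b))²/2 = 9.8800/2 = 4.9400.
(Check via u − w = 2F/√(2b): u − w = -13.1762, 2F/√(2b) = -13.1762.)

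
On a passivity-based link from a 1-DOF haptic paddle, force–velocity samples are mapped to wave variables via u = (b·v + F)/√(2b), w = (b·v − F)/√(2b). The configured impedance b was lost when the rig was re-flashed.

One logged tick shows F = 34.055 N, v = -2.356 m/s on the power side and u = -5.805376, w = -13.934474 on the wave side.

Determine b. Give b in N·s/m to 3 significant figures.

b = 35.1 N·s/m

u + w = -19.739850;  u + w = √(2b)·v, so √(2b) = -19.739850/(-2.356) = 8.378544.
b = (√(2b))²/2 = 70.200002/2 = 35.100001.
(Check via u − w = 2F/√(2b): u − w = 8.129098, 2F/√(2b) = 8.129097.)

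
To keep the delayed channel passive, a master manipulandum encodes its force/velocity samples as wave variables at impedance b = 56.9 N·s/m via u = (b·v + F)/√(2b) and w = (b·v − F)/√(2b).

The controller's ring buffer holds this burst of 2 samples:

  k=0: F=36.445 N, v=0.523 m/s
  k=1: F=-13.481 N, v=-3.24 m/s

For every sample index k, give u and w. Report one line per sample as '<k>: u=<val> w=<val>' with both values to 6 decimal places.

0: u=6.205991 w=-0.626779
1: u=-18.545408 w=-16.017967

k=0: b·v=56.9×0.523=29.758700; √(2b)=10.667708; u=(29.758700+36.445)/10.667708=6.205991, w=(29.758700−36.445)/10.667708=-0.626779
k=1: b·v=56.9×(-3.24)=-184.356000; √(2b)=10.667708; u=(-184.356000+(-13.481))/10.667708=-18.545408, w=(-184.356000−(-13.481))/10.667708=-16.017967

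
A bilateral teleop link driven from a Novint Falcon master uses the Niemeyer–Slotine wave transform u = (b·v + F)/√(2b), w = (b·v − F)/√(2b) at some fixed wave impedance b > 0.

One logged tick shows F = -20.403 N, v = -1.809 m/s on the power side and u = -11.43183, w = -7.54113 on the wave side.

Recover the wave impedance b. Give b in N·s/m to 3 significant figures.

b = 55 N·s/m

u + w = -18.9730;  u + w = √(2b)·v, so √(2b) = -18.9730/(-1.809) = 10.4881.
b = (√(2b))²/2 = 110.0001/2 = 55.0000.
(Check via u − w = 2F/√(2b): u − w = -3.8907, 2F/√(2b) = -3.8907.)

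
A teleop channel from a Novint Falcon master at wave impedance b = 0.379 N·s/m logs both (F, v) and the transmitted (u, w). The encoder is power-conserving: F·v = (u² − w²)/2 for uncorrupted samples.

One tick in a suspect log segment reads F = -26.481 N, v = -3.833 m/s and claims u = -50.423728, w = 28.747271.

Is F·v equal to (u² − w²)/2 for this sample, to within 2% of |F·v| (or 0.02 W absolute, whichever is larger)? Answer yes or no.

F·v = (-26.481)×(-3.833) = 101.501673 W.
(u² − w²)/2 = (2542.552345 − 826.405590)/2 = 858.073378 W.
|Δ| = 756.571705;  2% of max(1, |F·v|) = 2.030033.

no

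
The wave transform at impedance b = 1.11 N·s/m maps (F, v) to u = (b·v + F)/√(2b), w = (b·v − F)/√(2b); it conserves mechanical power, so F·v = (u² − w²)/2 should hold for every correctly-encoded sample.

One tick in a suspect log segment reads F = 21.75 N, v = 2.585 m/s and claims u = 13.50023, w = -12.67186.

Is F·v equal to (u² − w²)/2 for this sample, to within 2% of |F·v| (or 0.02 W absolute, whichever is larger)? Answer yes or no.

F·v = 21.75×2.585 = 56.22375 W.
(u² − w²)/2 = (182.25621 − 160.57604)/2 = 10.84009 W.
|Δ| = 45.38366;  2% of max(1, |F·v|) = 1.12448.

no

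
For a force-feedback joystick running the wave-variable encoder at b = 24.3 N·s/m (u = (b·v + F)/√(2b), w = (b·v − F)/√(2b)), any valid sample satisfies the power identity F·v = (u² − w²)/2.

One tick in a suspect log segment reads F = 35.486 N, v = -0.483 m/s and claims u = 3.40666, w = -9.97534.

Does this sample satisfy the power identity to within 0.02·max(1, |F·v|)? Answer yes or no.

no

F·v = 35.486×(-0.483) = -17.13974 W.
(u² − w²)/2 = (11.60533 − 99.50741)/2 = -43.95104 W.
|Δ| = 26.81130;  2% of max(1, |F·v|) = 0.34279.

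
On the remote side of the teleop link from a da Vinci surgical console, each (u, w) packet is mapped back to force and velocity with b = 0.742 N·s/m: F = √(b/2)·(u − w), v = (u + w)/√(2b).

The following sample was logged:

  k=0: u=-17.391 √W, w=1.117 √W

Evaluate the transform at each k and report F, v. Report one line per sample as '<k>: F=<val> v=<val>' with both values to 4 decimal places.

k=0: u−w=-18.5080, u+w=-16.2740; √(b/2)=0.6091, √(2b)=1.2182; F=0.6091×(-18.508)=-11.2732, v=-16.2740/1.2182=-13.3591

0: F=-11.2732 v=-13.3591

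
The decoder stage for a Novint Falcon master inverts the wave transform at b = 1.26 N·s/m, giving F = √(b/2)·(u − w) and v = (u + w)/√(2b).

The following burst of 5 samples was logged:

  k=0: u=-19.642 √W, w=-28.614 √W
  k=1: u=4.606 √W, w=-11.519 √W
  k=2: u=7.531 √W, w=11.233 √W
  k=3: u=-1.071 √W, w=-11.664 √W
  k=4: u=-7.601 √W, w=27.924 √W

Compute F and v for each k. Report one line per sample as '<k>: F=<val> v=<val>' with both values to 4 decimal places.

k=0: u−w=8.9720, u+w=-48.2560; √(b/2)=0.7937, √(2b)=1.5875; F=0.7937×8.972=7.1213, v=-48.2560/1.5875=-30.3984
k=1: u−w=16.1250, u+w=-6.9130; √(b/2)=0.7937, √(2b)=1.5875; F=0.7937×16.125=12.7988, v=-6.9130/1.5875=-4.3548
k=2: u−w=-3.7020, u+w=18.7640; √(b/2)=0.7937, √(2b)=1.5875; F=0.7937×(-3.702)=-2.9384, v=18.7640/1.5875=11.8202
k=3: u−w=10.5930, u+w=-12.7350; √(b/2)=0.7937, √(2b)=1.5875; F=0.7937×10.593=8.4079, v=-12.7350/1.5875=-8.0223
k=4: u−w=-35.5250, u+w=20.3230; √(b/2)=0.7937, √(2b)=1.5875; F=0.7937×(-35.525)=-28.1971, v=20.3230/1.5875=12.8023

0: F=7.1213 v=-30.3984
1: F=12.7988 v=-4.3548
2: F=-2.9384 v=11.8202
3: F=8.4079 v=-8.0223
4: F=-28.1971 v=12.8023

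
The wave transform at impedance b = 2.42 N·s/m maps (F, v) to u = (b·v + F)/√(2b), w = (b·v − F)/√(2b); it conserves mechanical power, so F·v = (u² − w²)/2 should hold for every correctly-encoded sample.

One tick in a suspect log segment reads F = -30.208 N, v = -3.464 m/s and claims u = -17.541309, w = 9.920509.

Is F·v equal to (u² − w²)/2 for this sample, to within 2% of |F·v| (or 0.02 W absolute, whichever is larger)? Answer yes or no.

F·v = (-30.208)×(-3.464) = 104.640512 W.
(u² − w²)/2 = (307.697521 − 98.416499)/2 = 104.640511 W.
|Δ| = 0.000001;  2% of max(1, |F·v|) = 2.092810.

yes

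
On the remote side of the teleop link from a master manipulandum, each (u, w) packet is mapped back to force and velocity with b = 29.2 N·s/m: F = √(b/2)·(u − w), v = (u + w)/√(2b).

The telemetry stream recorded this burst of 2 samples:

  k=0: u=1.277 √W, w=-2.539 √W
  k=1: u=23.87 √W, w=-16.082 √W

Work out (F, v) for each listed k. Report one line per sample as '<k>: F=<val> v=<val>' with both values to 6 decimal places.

0: F=14.580916 v=-0.165140
1: F=152.656378 v=1.019106

k=0: u−w=3.816000, u+w=-1.262000; √(b/2)=3.820995, √(2b)=7.641989; F=3.820995×3.816=14.580916, v=-1.262000/7.641989=-0.165140
k=1: u−w=39.952000, u+w=7.788000; √(b/2)=3.820995, √(2b)=7.641989; F=3.820995×39.952=152.656378, v=7.788000/7.641989=1.019106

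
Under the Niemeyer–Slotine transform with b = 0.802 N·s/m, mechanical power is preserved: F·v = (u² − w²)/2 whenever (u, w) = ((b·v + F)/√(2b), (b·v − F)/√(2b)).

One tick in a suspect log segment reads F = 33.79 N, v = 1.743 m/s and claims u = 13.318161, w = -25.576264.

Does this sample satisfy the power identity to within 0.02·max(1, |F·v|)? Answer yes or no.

no

F·v = 33.79×1.743 = 58.895970 W.
(u² − w²)/2 = (177.373412 − 654.145280)/2 = -238.385934 W.
|Δ| = 297.281904;  2% of max(1, |F·v|) = 1.177919.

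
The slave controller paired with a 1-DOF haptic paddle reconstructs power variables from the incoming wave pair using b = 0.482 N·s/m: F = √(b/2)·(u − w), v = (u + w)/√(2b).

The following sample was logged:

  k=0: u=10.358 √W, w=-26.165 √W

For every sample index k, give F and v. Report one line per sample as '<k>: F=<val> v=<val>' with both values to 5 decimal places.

k=0: u−w=36.52300, u+w=-15.80700; √(b/2)=0.49092, √(2b)=0.98184; F=0.49092×36.523=17.92978, v=-15.80700/0.98184=-16.09945

0: F=17.92978 v=-16.09945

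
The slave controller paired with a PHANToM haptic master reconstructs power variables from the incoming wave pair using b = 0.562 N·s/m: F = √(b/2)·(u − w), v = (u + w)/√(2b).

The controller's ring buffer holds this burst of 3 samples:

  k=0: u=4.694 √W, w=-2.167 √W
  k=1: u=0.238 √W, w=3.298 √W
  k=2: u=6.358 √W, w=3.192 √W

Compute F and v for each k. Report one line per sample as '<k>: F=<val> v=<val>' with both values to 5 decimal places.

0: F=3.63698 v=2.38354
1: F=-1.62209 v=3.33526
2: F=1.67828 v=9.00783

k=0: u−w=6.86100, u+w=2.52700; √(b/2)=0.53009, √(2b)=1.06019; F=0.53009×6.861=3.63698, v=2.52700/1.06019=2.38354
k=1: u−w=-3.06000, u+w=3.53600; √(b/2)=0.53009, √(2b)=1.06019; F=0.53009×(-3.06)=-1.62209, v=3.53600/1.06019=3.33526
k=2: u−w=3.16600, u+w=9.55000; √(b/2)=0.53009, √(2b)=1.06019; F=0.53009×3.166=1.67828, v=9.55000/1.06019=9.00783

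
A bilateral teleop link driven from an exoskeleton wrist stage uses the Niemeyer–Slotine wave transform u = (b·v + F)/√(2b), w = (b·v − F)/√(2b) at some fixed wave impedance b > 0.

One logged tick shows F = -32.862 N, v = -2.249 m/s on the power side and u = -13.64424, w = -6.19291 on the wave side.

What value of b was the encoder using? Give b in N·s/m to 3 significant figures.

u + w = -19.83715;  u + w = √(2b)·v, so √(2b) = -19.83715/(-2.249) = 8.82043.
b = (√(2b))²/2 = 77.80001/2 = 38.90000.
(Check via u − w = 2F/√(2b): u − w = -7.45133, 2F/√(2b) = -7.45134.)

b = 38.9 N·s/m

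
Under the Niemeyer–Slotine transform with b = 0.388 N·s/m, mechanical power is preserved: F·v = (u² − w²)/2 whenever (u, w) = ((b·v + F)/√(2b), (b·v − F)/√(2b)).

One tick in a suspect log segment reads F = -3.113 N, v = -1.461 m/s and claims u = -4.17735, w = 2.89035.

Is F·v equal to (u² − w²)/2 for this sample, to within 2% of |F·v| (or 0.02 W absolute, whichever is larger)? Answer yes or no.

yes

F·v = (-3.113)×(-1.461) = 4.54809 W.
(u² − w²)/2 = (17.45025 − 8.35412)/2 = 4.54806 W.
|Δ| = 0.00003;  2% of max(1, |F·v|) = 0.09096.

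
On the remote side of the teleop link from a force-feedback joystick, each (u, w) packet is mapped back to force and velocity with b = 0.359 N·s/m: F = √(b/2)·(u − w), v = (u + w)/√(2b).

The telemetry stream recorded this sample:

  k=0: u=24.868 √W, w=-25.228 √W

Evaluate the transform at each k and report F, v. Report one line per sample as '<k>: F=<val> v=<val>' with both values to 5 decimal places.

0: F=21.22439 v=-0.42485

k=0: u−w=50.09600, u+w=-0.36000; √(b/2)=0.42367, √(2b)=0.84735; F=0.42367×50.096=21.22439, v=-0.36000/0.84735=-0.42485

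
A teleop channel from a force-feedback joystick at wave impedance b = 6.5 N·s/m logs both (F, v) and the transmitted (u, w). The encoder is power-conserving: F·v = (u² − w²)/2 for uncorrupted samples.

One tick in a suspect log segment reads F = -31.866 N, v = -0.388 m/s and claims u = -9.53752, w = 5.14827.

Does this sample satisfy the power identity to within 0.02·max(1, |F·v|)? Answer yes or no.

F·v = (-31.866)×(-0.388) = 12.3640 W.
(u² − w²)/2 = (90.9643 − 26.5047)/2 = 32.2298 W.
|Δ| = 19.8658;  2% of max(1, |F·v|) = 0.2473.

no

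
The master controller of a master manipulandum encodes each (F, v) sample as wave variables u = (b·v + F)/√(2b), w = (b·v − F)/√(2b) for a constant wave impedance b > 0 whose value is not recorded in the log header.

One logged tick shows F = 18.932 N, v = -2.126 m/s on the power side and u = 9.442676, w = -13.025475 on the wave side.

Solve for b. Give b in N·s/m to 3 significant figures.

b = 1.42 N·s/m

u + w = -3.582799;  u + w = √(2b)·v, so √(2b) = -3.582799/(-2.126) = 1.685230.
b = (√(2b))²/2 = 2.840000/2 = 1.420000.
(Check via u − w = 2F/√(2b): u − w = 22.468151, 2F/√(2b) = 22.468150.)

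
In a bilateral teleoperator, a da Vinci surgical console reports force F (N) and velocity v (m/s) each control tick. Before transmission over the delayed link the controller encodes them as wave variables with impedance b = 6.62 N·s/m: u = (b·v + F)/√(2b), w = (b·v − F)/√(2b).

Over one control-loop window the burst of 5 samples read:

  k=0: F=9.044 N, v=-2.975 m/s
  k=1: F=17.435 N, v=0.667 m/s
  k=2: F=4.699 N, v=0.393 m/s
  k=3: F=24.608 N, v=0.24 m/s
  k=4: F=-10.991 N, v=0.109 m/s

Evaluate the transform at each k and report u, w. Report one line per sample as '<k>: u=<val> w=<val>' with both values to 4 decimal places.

k=0: b·v=6.62×(-2.975)=-19.6945; √(2b)=3.6387; u=(-19.6945+9.044)/3.6387=-2.9270, w=(-19.6945−9.044)/3.6387=-7.8981
k=1: b·v=6.62×0.667=4.4155; √(2b)=3.6387; u=(4.4155+17.435)/3.6387=6.0051, w=(4.4155−17.435)/3.6387=-3.5781
k=2: b·v=6.62×0.393=2.6017; √(2b)=3.6387; u=(2.6017+4.699)/3.6387=2.0064, w=(2.6017−4.699)/3.6387=-0.5764
k=3: b·v=6.62×0.24=1.5888; √(2b)=3.6387; u=(1.5888+24.608)/3.6387=7.1995, w=(1.5888−24.608)/3.6387=-6.3262
k=4: b·v=6.62×0.109=0.7216; √(2b)=3.6387; u=(0.7216+(-10.991))/3.6387=-2.8223, w=(0.7216−(-10.991))/3.6387=3.2189

0: u=-2.9270 w=-7.8981
1: u=6.0051 w=-3.5781
2: u=2.0064 w=-0.5764
3: u=7.1995 w=-6.3262
4: u=-2.8223 w=3.2189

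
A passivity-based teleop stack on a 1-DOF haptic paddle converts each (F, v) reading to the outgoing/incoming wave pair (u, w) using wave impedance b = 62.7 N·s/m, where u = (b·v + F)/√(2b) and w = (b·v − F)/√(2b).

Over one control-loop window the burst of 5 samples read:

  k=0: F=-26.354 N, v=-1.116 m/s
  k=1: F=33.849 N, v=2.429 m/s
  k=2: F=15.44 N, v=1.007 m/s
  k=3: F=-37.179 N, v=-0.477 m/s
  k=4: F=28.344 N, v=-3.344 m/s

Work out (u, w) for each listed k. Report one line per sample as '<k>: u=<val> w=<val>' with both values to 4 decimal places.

0: u=-8.6020 w=-3.8952
1: u=16.6229 w=10.5775
2: u=7.0171 w=4.2595
3: u=-5.9909 w=0.6493
4: u=-16.1923 w=-21.2545

k=0: b·v=62.7×(-1.116)=-69.9732; √(2b)=11.1982; u=(-69.9732+(-26.354))/11.1982=-8.6020, w=(-69.9732−(-26.354))/11.1982=-3.8952
k=1: b·v=62.7×2.429=152.2983; √(2b)=11.1982; u=(152.2983+33.849)/11.1982=16.6229, w=(152.2983−33.849)/11.1982=10.5775
k=2: b·v=62.7×1.007=63.1389; √(2b)=11.1982; u=(63.1389+15.44)/11.1982=7.0171, w=(63.1389−15.44)/11.1982=4.2595
k=3: b·v=62.7×(-0.477)=-29.9079; √(2b)=11.1982; u=(-29.9079+(-37.179))/11.1982=-5.9909, w=(-29.9079−(-37.179))/11.1982=0.6493
k=4: b·v=62.7×(-3.344)=-209.6688; √(2b)=11.1982; u=(-209.6688+28.344)/11.1982=-16.1923, w=(-209.6688−28.344)/11.1982=-21.2545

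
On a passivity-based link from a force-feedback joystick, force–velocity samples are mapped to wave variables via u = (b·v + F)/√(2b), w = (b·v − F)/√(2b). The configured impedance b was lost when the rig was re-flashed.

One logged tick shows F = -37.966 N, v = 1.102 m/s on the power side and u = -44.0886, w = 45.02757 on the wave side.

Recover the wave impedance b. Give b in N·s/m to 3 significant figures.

u + w = 0.93897;  u + w = √(2b)·v, so √(2b) = 0.93897/1.102 = 0.85206.
b = (√(2b))²/2 = 0.72601/2 = 0.36300.
(Check via u − w = 2F/√(2b): u − w = -89.11617, 2F/√(2b) = -89.11580.)

b = 0.363 N·s/m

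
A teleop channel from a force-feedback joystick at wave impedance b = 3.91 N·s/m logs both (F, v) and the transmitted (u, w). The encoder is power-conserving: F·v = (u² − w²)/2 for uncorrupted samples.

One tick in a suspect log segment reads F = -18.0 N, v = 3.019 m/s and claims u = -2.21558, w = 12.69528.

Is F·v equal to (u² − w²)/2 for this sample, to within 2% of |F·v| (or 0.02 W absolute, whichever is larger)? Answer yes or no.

F·v = (-18.0)×3.019 = -54.34200 W.
(u² − w²)/2 = (4.90879 − 161.17013)/2 = -78.13067 W.
|Δ| = 23.78867;  2% of max(1, |F·v|) = 1.08684.

no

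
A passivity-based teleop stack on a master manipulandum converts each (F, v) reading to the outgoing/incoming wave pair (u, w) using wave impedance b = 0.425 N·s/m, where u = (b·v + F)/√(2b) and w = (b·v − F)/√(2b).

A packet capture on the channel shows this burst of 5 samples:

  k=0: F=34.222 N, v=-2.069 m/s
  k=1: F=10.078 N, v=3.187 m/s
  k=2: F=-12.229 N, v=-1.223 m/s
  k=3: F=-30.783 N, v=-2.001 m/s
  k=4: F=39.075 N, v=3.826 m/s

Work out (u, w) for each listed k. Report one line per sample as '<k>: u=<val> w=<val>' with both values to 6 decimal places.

k=0: b·v=0.425×(-2.069)=-0.879325; √(2b)=0.921954; u=(-0.879325+34.222)/0.921954=36.165209, w=(-0.879325−34.222)/0.921954=-38.072733
k=1: b·v=0.425×3.187=1.354475; √(2b)=0.921954; u=(1.354475+10.078)/0.921954=12.400260, w=(1.354475−10.078)/0.921954=-9.461991
k=2: b·v=0.425×(-1.223)=-0.519775; √(2b)=0.921954; u=(-0.519775+(-12.229))/0.921954=-13.827988, w=(-0.519775−(-12.229))/0.921954=12.700438
k=3: b·v=0.425×(-2.001)=-0.850425; √(2b)=0.921954; u=(-0.850425+(-30.783))/0.921954=-34.311267, w=(-0.850425−(-30.783))/0.921954=32.466436
k=4: b·v=0.425×3.826=1.626050; √(2b)=0.921954; u=(1.626050+39.075)/0.921954=44.146487, w=(1.626050−39.075)/0.921954=-40.619089

0: u=36.165209 w=-38.072733
1: u=12.400260 w=-9.461991
2: u=-13.827988 w=12.700438
3: u=-34.311267 w=32.466436
4: u=44.146487 w=-40.619089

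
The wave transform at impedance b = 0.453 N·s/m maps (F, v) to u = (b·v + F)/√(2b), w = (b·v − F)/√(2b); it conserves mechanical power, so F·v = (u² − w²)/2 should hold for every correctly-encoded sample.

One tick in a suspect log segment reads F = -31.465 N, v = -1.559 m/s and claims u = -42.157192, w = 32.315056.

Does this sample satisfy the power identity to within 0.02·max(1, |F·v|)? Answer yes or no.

no

F·v = (-31.465)×(-1.559) = 49.053935 W.
(u² − w²)/2 = (1777.228837 − 1044.262844)/2 = 366.482997 W.
|Δ| = 317.429062;  2% of max(1, |F·v|) = 0.981079.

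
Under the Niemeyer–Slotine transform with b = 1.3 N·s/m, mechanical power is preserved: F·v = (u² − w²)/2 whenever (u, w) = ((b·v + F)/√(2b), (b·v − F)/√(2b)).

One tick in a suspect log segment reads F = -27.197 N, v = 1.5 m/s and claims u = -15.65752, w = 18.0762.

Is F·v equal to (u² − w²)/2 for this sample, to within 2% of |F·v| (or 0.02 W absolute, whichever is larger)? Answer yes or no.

yes

F·v = (-27.197)×1.5 = -40.7955 W.
(u² − w²)/2 = (245.1579 − 326.7490)/2 = -40.7955 W.
|Δ| = 0.0000;  2% of max(1, |F·v|) = 0.8159.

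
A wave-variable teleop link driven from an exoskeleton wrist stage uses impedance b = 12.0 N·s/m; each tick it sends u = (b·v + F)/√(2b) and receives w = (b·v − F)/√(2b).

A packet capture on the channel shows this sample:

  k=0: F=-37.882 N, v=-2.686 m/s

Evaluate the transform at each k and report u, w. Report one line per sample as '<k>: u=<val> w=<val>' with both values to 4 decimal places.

k=0: b·v=12.0×(-2.686)=-32.2320; √(2b)=4.8990; u=(-32.2320+(-37.882))/4.8990=-14.3120, w=(-32.2320−(-37.882))/4.8990=1.1533

0: u=-14.3120 w=1.1533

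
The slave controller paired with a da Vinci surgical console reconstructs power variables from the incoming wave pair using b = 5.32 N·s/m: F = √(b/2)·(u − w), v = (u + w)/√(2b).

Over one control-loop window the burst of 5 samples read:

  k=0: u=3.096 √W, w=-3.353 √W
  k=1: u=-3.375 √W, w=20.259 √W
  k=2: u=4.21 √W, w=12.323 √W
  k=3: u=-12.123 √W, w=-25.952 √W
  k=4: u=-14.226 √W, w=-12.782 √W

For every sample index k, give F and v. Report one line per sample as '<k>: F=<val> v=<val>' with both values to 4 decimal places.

k=0: u−w=6.4490, u+w=-0.2570; √(b/2)=1.6310, √(2b)=3.2619; F=1.6310×6.449=10.5180, v=-0.2570/3.2619=-0.0788
k=1: u−w=-23.6340, u+w=16.8840; √(b/2)=1.6310, √(2b)=3.2619; F=1.6310×(-23.634)=-38.5459, v=16.8840/3.2619=5.1761
k=2: u−w=-8.1130, u+w=16.5330; √(b/2)=1.6310, √(2b)=3.2619; F=1.6310×(-8.113)=-13.2319, v=16.5330/3.2619=5.0685
k=3: u−w=13.8290, u+w=-38.0750; √(b/2)=1.6310, √(2b)=3.2619; F=1.6310×13.829=22.5544, v=-38.0750/3.2619=-11.6726
k=4: u−w=-1.4440, u+w=-27.0080; √(b/2)=1.6310, √(2b)=3.2619; F=1.6310×(-1.444)=-2.3551, v=-27.0080/3.2619=-8.2798

0: F=10.5180 v=-0.0788
1: F=-38.5459 v=5.1761
2: F=-13.2319 v=5.0685
3: F=22.5544 v=-11.6726
4: F=-2.3551 v=-8.2798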